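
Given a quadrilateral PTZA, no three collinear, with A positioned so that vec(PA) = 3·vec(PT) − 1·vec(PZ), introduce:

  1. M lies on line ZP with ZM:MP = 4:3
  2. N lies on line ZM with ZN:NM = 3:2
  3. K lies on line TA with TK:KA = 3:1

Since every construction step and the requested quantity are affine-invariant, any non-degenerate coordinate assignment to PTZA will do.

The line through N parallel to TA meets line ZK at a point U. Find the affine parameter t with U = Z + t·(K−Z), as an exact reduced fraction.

Assign P = (0, 0), T = (1, 0), Z = (0, 1), A = (3, -1) — the answer is frame-independent, so this choice is without loss of generality.
1. M lies on line ZP with ZM:MP = 4:3 ⇒ M = (0, 3/7)
2. N lies on line ZM with ZN:NM = 3:2 ⇒ N = (0, 23/35)
3. K lies on line TA with TK:KA = 3:1 ⇒ K = (5/2, -3/4)
through N parallel to TA: direction (2, -1); meets ZK at U = (12/7, -1/5)
U = Z + t·(K−Z) with t = 24/35

t = 24/35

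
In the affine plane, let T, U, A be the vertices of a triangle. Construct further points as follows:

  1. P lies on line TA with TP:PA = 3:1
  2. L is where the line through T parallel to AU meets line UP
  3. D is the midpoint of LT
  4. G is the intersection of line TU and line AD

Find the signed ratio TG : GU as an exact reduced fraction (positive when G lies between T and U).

TG:GU = -3/2

Assign T = (0, 0), U = (1, 0), A = (0, 1) — the answer is frame-independent, so this choice is without loss of generality.
1. P lies on line TA with TP:PA = 3:1 ⇒ P = (0, 3/4)
2. L is where the line through T parallel to AU meets line UP ⇒ L = (-3, 3)
3. D is the midpoint of LT ⇒ D = (-3/2, 3/2)
4. G is the intersection of line TU and line AD ⇒ G = (3, 0)
G = T + t·(U−T) with t = 3, so TG:GU = t:(1−t) = 3:-2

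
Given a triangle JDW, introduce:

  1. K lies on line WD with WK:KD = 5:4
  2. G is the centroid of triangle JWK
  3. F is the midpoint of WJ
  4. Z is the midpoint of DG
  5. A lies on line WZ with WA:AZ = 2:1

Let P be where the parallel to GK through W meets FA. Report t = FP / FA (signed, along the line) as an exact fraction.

Choose coordinates J = (0, 0), D = (1, 0), W = (0, 1).
1. K lies on line WD with WK:KD = 5:4 ⇒ K = (5/9, 4/9)
2. G is the centroid of triangle JWK ⇒ G = (5/27, 13/27)
3. F is the midpoint of WJ ⇒ F = (0, 1/2)
4. Z is the midpoint of DG ⇒ Z = (16/27, 13/54)
5. A lies on line WZ with WA:AZ = 2:1 ⇒ A = (32/81, 40/81)
through W parallel to GK: direction (10/27, -1/27); meets FA at P = (160/27, 11/27)
P = F + t·(A−F) with t = 15

t = 15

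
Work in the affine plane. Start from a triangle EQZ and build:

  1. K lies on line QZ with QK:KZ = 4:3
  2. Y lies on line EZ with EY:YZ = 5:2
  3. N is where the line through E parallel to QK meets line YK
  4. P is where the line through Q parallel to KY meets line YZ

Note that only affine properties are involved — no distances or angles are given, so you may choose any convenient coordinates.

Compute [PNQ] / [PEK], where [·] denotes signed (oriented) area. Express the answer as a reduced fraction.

[PNQ]:[PEK] = -8/3

Assign E = (0, 0), Q = (1, 0), Z = (0, 1) — the answer is frame-independent, so this choice is without loss of generality.
1. K lies on line QZ with QK:KZ = 4:3 ⇒ K = (3/7, 4/7)
2. Y lies on line EZ with EY:YZ = 5:2 ⇒ Y = (0, 5/7)
3. N is where the line through E parallel to QK meets line YK ⇒ N = (-15/14, 15/14)
4. P is where the line through Q parallel to KY meets line YZ ⇒ P = (0, 1/3)
2·[PNQ] = -8/21, 2·[PEK] = 1/7
[PNQ]:[PEK] = -8/21:1/7 = -8/3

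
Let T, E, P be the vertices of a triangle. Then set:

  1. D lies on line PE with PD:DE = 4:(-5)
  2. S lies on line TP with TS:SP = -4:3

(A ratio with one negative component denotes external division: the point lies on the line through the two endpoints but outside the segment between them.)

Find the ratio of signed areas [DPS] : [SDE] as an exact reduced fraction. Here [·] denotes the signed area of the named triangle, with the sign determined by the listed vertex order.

Set T = (0, 0), E = (1, 0), P = (0, 1); any affine frame gives the same invariant.
1. D lies on line PE with PD:DE = 4:(-5) ⇒ D = (-4, 5)
2. S lies on line TP with TS:SP = -4:3 ⇒ S = (0, 4)
2·[DPS] = 12, 2·[SDE] = 15
[DPS]:[SDE] = 12:15 = 4/5

[DPS]:[SDE] = 4/5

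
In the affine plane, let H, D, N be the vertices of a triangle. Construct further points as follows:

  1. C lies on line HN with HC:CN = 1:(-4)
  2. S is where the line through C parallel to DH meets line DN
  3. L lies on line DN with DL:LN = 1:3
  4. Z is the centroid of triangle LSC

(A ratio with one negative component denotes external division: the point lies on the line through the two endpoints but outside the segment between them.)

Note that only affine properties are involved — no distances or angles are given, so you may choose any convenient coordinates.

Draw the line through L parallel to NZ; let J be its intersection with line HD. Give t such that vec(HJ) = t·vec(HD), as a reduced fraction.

t = 37/41

Work in coordinates with H = (0, 0), D = (1, 0), N = (0, 1).
1. C lies on line HN with HC:CN = 1:(-4) ⇒ C = (0, -1/3)
2. S is where the line through C parallel to DH meets line DN ⇒ S = (4/3, -1/3)
3. L lies on line DN with DL:LN = 1:3 ⇒ L = (3/4, 1/4)
4. Z is the centroid of triangle LSC ⇒ Z = (25/36, -5/36)
through L parallel to NZ: direction (25/36, -41/36); meets HD at J = (37/41, 0)
J = H + t·(D−H) with t = 37/41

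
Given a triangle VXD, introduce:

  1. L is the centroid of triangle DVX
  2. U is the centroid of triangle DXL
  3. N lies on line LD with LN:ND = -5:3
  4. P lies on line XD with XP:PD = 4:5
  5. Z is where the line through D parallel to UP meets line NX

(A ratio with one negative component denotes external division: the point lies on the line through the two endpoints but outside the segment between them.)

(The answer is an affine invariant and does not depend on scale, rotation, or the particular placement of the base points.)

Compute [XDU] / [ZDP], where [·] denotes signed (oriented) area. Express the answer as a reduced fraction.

Choose coordinates V = (0, 0), X = (1, 0), D = (0, 1).
1. L is the centroid of triangle DVX ⇒ L = (1/3, 1/3)
2. U is the centroid of triangle DXL ⇒ U = (4/9, 4/9)
3. N lies on line LD with LN:ND = -5:3 ⇒ N = (-1/2, 2)
4. P lies on line XD with XP:PD = 4:5 ⇒ P = (5/9, 4/9)
5. Z is where the line through D parallel to UP meets line NX ⇒ Z = (1/4, 1)
2·[XDU] = 1/9, 2·[ZDP] = 5/36
[XDU]:[ZDP] = 1/9:5/36 = 4/5

[XDU]:[ZDP] = 4/5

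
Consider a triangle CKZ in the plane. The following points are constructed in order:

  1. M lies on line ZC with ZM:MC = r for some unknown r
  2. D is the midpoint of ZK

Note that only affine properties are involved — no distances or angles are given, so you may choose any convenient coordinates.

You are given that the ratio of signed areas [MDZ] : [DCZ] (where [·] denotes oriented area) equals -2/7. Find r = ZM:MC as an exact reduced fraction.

r = 2/5

Set C = (0, 0), K = (1, 0), Z = (0, 1); any affine frame gives the same invariant.
1. With ZM:MC = r, write λ = r/(r+1) so M = Z + λ·(C−Z); M is affine-linear in λ
2. D is the midpoint of ZK ⇒ D = (1/2, 1/2)
Every point depending on M is an affine combination of M and λ-independent points, so each such coordinate is linear in λ; the λ² term in each signed area is a multiple of (C−Z)×(C−Z) = 0, so 2·[MDZ] and 2·[DCZ] are each linear in λ. Evaluating at λ=0 and λ=1:
  2·[MDZ] = 1/2·λ,   2·[DCZ] = -1/2
So [MDZ]:[DCZ] = (1/2·λ) / (-1/2). Setting this equal to -2/7:
  1/2·λ = -2/7·(-1/2)  ⇒  λ = 2/7
Then r = λ/(1−λ) = (2/7)/(5/7) = 2/5. Check: with r = 2/5, M = (0, 5/7) and [MDZ]:[DCZ] = -2/7 as required.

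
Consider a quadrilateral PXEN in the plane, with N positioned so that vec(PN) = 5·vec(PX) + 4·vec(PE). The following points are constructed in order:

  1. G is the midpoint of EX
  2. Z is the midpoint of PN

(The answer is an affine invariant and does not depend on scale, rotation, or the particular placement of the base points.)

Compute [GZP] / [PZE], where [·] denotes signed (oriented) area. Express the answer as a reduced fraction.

[GZP]:[PZE] = -1/10

Choose coordinates P = (0, 0), X = (1, 0), E = (0, 1), N = (5, 4).
1. G is the midpoint of EX ⇒ G = (1/2, 1/2)
2. Z is the midpoint of PN ⇒ Z = (5/2, 2)
2·[GZP] = -1/4, 2·[PZE] = 5/2
[GZP]:[PZE] = -1/4:5/2 = -1/10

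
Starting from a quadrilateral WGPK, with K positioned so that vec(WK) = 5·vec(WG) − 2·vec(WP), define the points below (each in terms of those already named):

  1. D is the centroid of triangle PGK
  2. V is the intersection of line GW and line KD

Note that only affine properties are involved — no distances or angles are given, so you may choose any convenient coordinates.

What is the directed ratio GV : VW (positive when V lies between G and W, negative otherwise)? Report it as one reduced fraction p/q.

Work in coordinates with W = (0, 0), G = (1, 0), P = (0, 1), K = (5, -2).
1. D is the centroid of triangle PGK ⇒ D = (2, -1/3)
2. V is the intersection of line GW and line KD ⇒ V = (7/5, 0)
V = G + t·(W−G) with t = -2/5, so GV:VW = t:(1−t) = -2/5:7/5

GV:VW = -2/7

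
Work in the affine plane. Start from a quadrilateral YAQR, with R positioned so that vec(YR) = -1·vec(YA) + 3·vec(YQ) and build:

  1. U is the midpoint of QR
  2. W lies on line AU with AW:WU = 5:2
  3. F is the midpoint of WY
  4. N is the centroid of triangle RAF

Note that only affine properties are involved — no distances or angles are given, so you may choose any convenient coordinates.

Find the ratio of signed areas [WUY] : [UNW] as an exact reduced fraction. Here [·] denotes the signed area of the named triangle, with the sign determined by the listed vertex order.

Assign Y = (0, 0), A = (1, 0), Q = (0, 1), R = (-1, 3) — the answer is frame-independent, so this choice is without loss of generality.
1. U is the midpoint of QR ⇒ U = (-1/2, 2)
2. W lies on line AU with AW:WU = 5:2 ⇒ W = (-1/14, 10/7)
3. F is the midpoint of WY ⇒ F = (-1/28, 5/7)
4. N is the centroid of triangle RAF ⇒ N = (-1/84, 26/21)
2·[WUY] = 4/7, 2·[UNW] = 1/21
[WUY]:[UNW] = 4/7:1/21 = 12

[WUY]:[UNW] = 12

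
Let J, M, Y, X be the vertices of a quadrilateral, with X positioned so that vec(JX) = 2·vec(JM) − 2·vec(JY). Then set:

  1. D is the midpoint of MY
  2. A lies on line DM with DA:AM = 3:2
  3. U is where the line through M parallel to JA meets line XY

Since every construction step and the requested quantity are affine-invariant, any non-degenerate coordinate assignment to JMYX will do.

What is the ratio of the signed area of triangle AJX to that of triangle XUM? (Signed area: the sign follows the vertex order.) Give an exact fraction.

[AJX]:[XUM] = -28/9

Work in coordinates with J = (0, 0), M = (1, 0), Y = (0, 1), X = (2, -2).
1. D is the midpoint of MY ⇒ D = (1/2, 1/2)
2. A lies on line DM with DA:AM = 3:2 ⇒ A = (4/5, 1/5)
3. U is where the line through M parallel to JA meets line XY ⇒ U = (5/7, -1/14)
2·[AJX] = 2, 2·[XUM] = -9/14
[AJX]:[XUM] = 2:-9/14 = -28/9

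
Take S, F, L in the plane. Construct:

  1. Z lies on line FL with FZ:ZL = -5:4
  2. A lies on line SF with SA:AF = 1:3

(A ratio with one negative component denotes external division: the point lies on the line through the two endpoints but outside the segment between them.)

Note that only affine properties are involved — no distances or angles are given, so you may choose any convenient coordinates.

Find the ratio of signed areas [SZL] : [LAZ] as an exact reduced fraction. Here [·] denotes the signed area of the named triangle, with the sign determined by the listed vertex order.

[SZL]:[LAZ] = 4/3

Work in coordinates with S = (0, 0), F = (1, 0), L = (0, 1).
1. Z lies on line FL with FZ:ZL = -5:4 ⇒ Z = (-4, 5)
2. A lies on line SF with SA:AF = 1:3 ⇒ A = (1/4, 0)
2·[SZL] = -4, 2·[LAZ] = -3
[SZL]:[LAZ] = -4:-3 = 4/3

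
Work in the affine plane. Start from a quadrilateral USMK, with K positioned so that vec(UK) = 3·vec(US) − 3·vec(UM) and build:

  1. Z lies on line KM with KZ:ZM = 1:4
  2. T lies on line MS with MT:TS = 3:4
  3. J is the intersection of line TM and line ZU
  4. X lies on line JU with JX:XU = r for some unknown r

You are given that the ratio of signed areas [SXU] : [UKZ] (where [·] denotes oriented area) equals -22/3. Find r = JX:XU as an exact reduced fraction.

r = 3/2

Set U = (0, 0), S = (1, 0), M = (0, 1), K = (3, -3); any affine frame gives the same invariant.
1. Z lies on line KM with KZ:ZM = 1:4 ⇒ Z = (12/5, -11/5)
2. T lies on line MS with MT:TS = 3:4 ⇒ T = (3/7, 4/7)
3. J is the intersection of line TM and line ZU ⇒ J = (12, -11)
4. With JX:XU = r, write λ = r/(r+1) so X = J + λ·(U−J); X is affine-linear in λ
Every point depending on X is an affine combination of X and λ-independent points, so each such coordinate is linear in λ; the λ² term in each signed area is a multiple of (U−J)×(U−J) = 0, so 2·[SXU] and 2·[UKZ] are each linear in λ. Evaluating at λ=0 and λ=1:
  2·[SXU] = 11·λ − 11,   2·[UKZ] = 3/5
So [SXU]:[UKZ] = (11·λ − 11) / (3/5). Setting this equal to -22/3:
  11·λ − 11 = -22/3·(3/5)  ⇒  λ = 3/5
Then r = λ/(1−λ) = (3/5)/(2/5) = 3/2. Check: with r = 3/2, X = (24/5, -22/5) and [SXU]:[UKZ] = -22/3 as required.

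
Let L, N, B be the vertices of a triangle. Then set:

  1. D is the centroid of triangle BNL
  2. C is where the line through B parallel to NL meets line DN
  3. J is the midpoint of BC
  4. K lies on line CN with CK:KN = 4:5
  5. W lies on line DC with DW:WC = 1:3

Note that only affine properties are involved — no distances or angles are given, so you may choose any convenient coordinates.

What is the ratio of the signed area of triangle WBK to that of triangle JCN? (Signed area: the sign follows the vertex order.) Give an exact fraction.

[WBK]:[JCN] = 1/9

Assign L = (0, 0), N = (1, 0), B = (0, 1) — the answer is frame-independent, so this choice is without loss of generality.
1. D is the centroid of triangle BNL ⇒ D = (1/3, 1/3)
2. C is where the line through B parallel to NL meets line DN ⇒ C = (-1, 1)
3. J is the midpoint of BC ⇒ J = (-1/2, 1)
4. K lies on line CN with CK:KN = 4:5 ⇒ K = (-1/9, 5/9)
5. W lies on line DC with DW:WC = 1:3 ⇒ W = (0, 1/2)
2·[WBK] = 1/18, 2·[JCN] = 1/2
[WBK]:[JCN] = 1/18:1/2 = 1/9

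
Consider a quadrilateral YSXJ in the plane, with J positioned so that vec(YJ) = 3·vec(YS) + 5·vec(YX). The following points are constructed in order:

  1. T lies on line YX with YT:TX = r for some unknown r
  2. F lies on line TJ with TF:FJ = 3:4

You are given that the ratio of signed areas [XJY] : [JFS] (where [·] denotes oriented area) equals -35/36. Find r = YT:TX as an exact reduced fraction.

r = 1/4

Set Y = (0, 0), S = (1, 0), X = (0, 1), J = (3, 5); any affine frame gives the same invariant.
1. With YT:TX = r, write λ = r/(r+1) so T = Y + λ·(X−Y); T is affine-linear in λ
2. F lies on line TJ with TF:FJ = 3:4 ⇒ F is an affine combination of earlier points and hence also affine-linear in λ
Every point depending on T is an affine combination of T and λ-independent points, so each such coordinate is linear in λ; the λ² term in each signed area is a multiple of (X−Y)×(X−Y) = 0, so 2·[XJY] and 2·[JFS] are each linear in λ. Evaluating at λ=0 and λ=1:
  2·[XJY] = -3,   2·[JFS] = 8/7·λ + 20/7
So [XJY]:[JFS] = (-3) / (8/7·λ + 20/7). Setting this equal to -35/36:
  -3 = -35/36·(8/7·λ + 20/7)  ⇒  λ = 1/5
Then r = λ/(1−λ) = (1/5)/(4/5) = 1/4. Check: with r = 1/4, T = (0, 1/5) and [XJY]:[JFS] = -35/36 as required.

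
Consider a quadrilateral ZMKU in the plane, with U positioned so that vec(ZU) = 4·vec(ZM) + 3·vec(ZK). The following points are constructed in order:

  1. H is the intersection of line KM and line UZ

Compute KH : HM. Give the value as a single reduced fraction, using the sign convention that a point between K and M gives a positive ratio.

Assign Z = (0, 0), M = (1, 0), K = (0, 1), U = (4, 3) — the answer is frame-independent, so this choice is without loss of generality.
1. H is the intersection of line KM and line UZ ⇒ H = (4/7, 3/7)
H = K + t·(M−K) with t = 4/7, so KH:HM = t:(1−t) = 4/7:3/7

KH:HM = 4/3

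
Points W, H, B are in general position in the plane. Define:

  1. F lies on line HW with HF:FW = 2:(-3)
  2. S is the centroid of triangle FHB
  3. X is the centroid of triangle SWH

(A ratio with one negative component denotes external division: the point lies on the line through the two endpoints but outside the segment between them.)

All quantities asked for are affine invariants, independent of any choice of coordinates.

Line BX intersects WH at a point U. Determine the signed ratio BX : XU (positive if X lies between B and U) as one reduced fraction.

BX:XU = 8

Choose coordinates W = (0, 0), H = (1, 0), B = (0, 1).
1. F lies on line HW with HF:FW = 2:(-3) ⇒ F = (3, 0)
2. S is the centroid of triangle FHB ⇒ S = (4/3, 1/3)
3. X is the centroid of triangle SWH ⇒ X = (7/9, 1/9)
line BX meets WH at U = (7/8, 0)
X = B + t·(U−B) with t = 8/9, so BX:XU = 8/9:1/9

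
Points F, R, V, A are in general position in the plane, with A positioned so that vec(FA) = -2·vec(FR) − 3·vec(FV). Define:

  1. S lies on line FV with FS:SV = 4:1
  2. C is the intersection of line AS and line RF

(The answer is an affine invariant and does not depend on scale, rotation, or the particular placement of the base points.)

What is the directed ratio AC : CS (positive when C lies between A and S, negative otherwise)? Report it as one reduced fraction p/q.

Work in coordinates with F = (0, 0), R = (1, 0), V = (0, 1), A = (-2, -3).
1. S lies on line FV with FS:SV = 4:1 ⇒ S = (0, 4/5)
2. C is the intersection of line AS and line RF ⇒ C = (-8/19, 0)
C = A + t·(S−A) with t = 15/19, so AC:CS = t:(1−t) = 15/19:4/19

AC:CS = 15/4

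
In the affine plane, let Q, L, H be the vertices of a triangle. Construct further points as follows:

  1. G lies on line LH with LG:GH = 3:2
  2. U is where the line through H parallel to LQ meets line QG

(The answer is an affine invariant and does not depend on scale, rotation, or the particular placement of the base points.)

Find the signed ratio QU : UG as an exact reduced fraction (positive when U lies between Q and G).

Set Q = (0, 0), L = (1, 0), H = (0, 1); any affine frame gives the same invariant.
1. G lies on line LH with LG:GH = 3:2 ⇒ G = (2/5, 3/5)
2. U is where the line through H parallel to LQ meets line QG ⇒ U = (2/3, 1)
U = Q + t·(G−Q) with t = 5/3, so QU:UG = t:(1−t) = 5/3:-2/3

QU:UG = -5/2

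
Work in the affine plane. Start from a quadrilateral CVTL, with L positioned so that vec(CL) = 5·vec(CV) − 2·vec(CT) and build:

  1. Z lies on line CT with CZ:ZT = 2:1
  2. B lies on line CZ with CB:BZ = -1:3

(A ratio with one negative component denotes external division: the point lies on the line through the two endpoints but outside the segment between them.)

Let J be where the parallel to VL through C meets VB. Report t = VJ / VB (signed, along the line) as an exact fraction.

t = 3/5

Choose coordinates C = (0, 0), V = (1, 0), T = (0, 1), L = (5, -2).
1. Z lies on line CT with CZ:ZT = 2:1 ⇒ Z = (0, 2/3)
2. B lies on line CZ with CB:BZ = -1:3 ⇒ B = (0, -1/3)
through C parallel to VL: direction (4, -2); meets VB at J = (2/5, -1/5)
J = V + t·(B−V) with t = 3/5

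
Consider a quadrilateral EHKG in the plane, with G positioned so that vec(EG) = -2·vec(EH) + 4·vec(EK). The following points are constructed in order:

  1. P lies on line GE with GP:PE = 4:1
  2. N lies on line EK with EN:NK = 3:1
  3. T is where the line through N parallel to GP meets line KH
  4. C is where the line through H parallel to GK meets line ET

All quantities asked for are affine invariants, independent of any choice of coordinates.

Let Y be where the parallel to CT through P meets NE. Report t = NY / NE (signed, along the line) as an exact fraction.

t = 13/5

Work in coordinates with E = (0, 0), H = (1, 0), K = (0, 1), G = (-2, 4).
1. P lies on line GE with GP:PE = 4:1 ⇒ P = (-2/5, 4/5)
2. N lies on line EK with EN:NK = 3:1 ⇒ N = (0, 3/4)
3. T is where the line through N parallel to GP meets line KH ⇒ T = (-1/4, 5/4)
4. C is where the line through H parallel to GK meets line ET ⇒ C = (-3/7, 15/7)
through P parallel to CT: direction (5/28, -25/28); meets NE at Y = (0, -6/5)
Y = N + t·(E−N) with t = 13/5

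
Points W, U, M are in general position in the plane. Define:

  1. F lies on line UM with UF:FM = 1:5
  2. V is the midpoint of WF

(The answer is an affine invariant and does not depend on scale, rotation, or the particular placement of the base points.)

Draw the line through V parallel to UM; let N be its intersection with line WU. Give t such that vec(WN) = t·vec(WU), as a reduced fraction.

Assign W = (0, 0), U = (1, 0), M = (0, 1) — the answer is frame-independent, so this choice is without loss of generality.
1. F lies on line UM with UF:FM = 1:5 ⇒ F = (5/6, 1/6)
2. V is the midpoint of WF ⇒ V = (5/12, 1/12)
through V parallel to UM: direction (-1, 1); meets WU at N = (1/2, 0)
N = W + t·(U−W) with t = 1/2

t = 1/2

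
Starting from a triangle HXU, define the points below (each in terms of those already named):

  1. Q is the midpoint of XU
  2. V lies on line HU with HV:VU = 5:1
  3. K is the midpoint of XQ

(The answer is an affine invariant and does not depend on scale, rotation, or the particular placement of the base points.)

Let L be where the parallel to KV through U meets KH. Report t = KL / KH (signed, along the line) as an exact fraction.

t = -1/5

Set H = (0, 0), X = (1, 0), U = (0, 1); any affine frame gives the same invariant.
1. Q is the midpoint of XU ⇒ Q = (1/2, 1/2)
2. V lies on line HU with HV:VU = 5:1 ⇒ V = (0, 5/6)
3. K is the midpoint of XQ ⇒ K = (3/4, 1/4)
through U parallel to KV: direction (-3/4, 7/12); meets KH at L = (9/10, 3/10)
L = K + t·(H−K) with t = -1/5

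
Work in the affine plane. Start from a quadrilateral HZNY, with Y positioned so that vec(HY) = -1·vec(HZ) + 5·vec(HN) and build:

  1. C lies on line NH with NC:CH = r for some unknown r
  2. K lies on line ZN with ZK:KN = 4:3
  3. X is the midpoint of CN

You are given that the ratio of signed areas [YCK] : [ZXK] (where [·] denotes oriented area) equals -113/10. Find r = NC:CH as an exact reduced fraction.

r = 5/2

Set H = (0, 0), Z = (1, 0), N = (0, 1), Y = (-1, 5); any affine frame gives the same invariant.
1. With NC:CH = r, write λ = r/(r+1) so C = N + λ·(H−N); C is affine-linear in λ
2. K lies on line ZN with ZK:KN = 4:3 ⇒ K = (3/7, 4/7)
3. X is the midpoint of CN ⇒ X is an affine combination of earlier points and hence also affine-linear in λ
Every point depending on C is an affine combination of C and λ-independent points, so each such coordinate is linear in λ; the λ² term in each signed area is a multiple of (H−N)×(H−N) = 0, so 2·[YCK] and 2·[ZXK] are each linear in λ. Evaluating at λ=0 and λ=1:
  2·[YCK] = 10/7·λ + 9/7,   2·[ZXK] = -2/7·λ
So [YCK]:[ZXK] = (10/7·λ + 9/7) / (-2/7·λ). Setting this equal to -113/10:
  10/7·λ + 9/7 = -113/10·(-2/7·λ)  ⇒  λ = 5/7
Then r = λ/(1−λ) = (5/7)/(2/7) = 5/2. Check: with r = 5/2, C = (0, 2/7) and [YCK]:[ZXK] = -113/10 as required.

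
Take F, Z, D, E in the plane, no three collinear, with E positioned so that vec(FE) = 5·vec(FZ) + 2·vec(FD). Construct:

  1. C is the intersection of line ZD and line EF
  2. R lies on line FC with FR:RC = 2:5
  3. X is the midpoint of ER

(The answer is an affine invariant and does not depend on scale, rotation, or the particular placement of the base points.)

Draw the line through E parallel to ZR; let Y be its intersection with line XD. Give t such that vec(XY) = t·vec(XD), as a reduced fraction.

t = -47/12

Choose coordinates F = (0, 0), Z = (1, 0), D = (0, 1), E = (5, 2).
1. C is the intersection of line ZD and line EF ⇒ C = (5/7, 2/7)
2. R lies on line FC with FR:RC = 2:5 ⇒ R = (10/49, 4/49)
3. X is the midpoint of ER ⇒ X = (255/98, 51/49)
through E parallel to ZR: direction (-39/49, 4/49); meets XD at Y = (5015/392, 353/294)
Y = X + t·(D−X) with t = -47/12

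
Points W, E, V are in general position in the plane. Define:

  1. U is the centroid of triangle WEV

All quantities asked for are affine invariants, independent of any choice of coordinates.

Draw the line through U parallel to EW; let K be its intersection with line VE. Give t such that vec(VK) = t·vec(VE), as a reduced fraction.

t = 2/3

Work in coordinates with W = (0, 0), E = (1, 0), V = (0, 1).
1. U is the centroid of triangle WEV ⇒ U = (1/3, 1/3)
through U parallel to EW: direction (-1, 0); meets VE at K = (2/3, 1/3)
K = V + t·(E−V) with t = 2/3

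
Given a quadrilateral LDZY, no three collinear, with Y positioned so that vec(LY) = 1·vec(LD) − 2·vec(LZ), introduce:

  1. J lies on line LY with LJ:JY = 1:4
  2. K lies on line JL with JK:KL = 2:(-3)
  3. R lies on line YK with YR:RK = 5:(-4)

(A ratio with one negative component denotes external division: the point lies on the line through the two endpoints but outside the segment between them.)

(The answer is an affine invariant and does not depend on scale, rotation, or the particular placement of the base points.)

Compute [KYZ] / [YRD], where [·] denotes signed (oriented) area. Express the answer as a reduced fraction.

[KYZ]:[YRD] = -1/10

Assign L = (0, 0), D = (1, 0), Z = (0, 1), Y = (1, -2) — the answer is frame-independent, so this choice is without loss of generality.
1. J lies on line LY with LJ:JY = 1:4 ⇒ J = (1/5, -2/5)
2. K lies on line JL with JK:KL = 2:(-3) ⇒ K = (3/5, -6/5)
3. R lies on line YK with YR:RK = 5:(-4) ⇒ R = (-1, 2)
2·[KYZ] = 2/5, 2·[YRD] = -4
[KYZ]:[YRD] = 2/5:-4 = -1/10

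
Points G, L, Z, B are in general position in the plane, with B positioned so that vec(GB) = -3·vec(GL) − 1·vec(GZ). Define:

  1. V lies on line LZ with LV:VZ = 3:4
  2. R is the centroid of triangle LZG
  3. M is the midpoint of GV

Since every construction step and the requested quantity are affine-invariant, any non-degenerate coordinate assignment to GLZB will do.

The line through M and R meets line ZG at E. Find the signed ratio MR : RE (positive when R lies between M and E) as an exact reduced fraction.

MR:RE = -1/7

Choose coordinates G = (0, 0), L = (1, 0), Z = (0, 1), B = (-3, -1).
1. V lies on line LZ with LV:VZ = 3:4 ⇒ V = (4/7, 3/7)
2. R is the centroid of triangle LZG ⇒ R = (1/3, 1/3)
3. M is the midpoint of GV ⇒ M = (2/7, 3/14)
line MR meets ZG at E = (0, -1/2)
R = M + t·(E−M) with t = -1/6, so MR:RE = -1/6:7/6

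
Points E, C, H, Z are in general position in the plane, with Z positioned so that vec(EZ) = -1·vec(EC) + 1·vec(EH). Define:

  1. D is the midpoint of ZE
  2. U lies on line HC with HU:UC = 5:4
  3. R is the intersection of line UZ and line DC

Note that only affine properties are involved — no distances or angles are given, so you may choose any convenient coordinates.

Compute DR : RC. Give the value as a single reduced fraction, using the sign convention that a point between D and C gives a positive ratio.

DR:RC = -9/8

Choose coordinates E = (0, 0), C = (1, 0), H = (0, 1), Z = (-1, 1).
1. D is the midpoint of ZE ⇒ D = (-1/2, 1/2)
2. U lies on line HC with HU:UC = 5:4 ⇒ U = (5/9, 4/9)
3. R is the intersection of line UZ and line DC ⇒ R = (13, -4)
R = D + t·(C−D) with t = 9, so DR:RC = t:(1−t) = 9:-8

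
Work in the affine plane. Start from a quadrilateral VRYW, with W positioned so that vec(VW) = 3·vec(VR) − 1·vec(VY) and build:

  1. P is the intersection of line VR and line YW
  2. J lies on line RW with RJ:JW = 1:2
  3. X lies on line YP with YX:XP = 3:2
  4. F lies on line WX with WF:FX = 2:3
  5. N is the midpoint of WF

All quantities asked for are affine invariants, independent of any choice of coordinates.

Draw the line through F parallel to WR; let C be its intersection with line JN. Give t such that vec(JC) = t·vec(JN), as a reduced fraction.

t = 2

Choose coordinates V = (0, 0), R = (1, 0), Y = (0, 1), W = (3, -1).
1. P is the intersection of line VR and line YW ⇒ P = (3/2, 0)
2. J lies on line RW with RJ:JW = 1:2 ⇒ J = (5/3, -1/3)
3. X lies on line YP with YX:XP = 3:2 ⇒ X = (9/10, 2/5)
4. F lies on line WX with WF:FX = 2:3 ⇒ F = (54/25, -11/25)
5. N is the midpoint of WF ⇒ N = (129/50, -18/25)
through F parallel to WR: direction (-2, 1); meets JN at C = (262/75, -83/75)
C = J + t·(N−J) with t = 2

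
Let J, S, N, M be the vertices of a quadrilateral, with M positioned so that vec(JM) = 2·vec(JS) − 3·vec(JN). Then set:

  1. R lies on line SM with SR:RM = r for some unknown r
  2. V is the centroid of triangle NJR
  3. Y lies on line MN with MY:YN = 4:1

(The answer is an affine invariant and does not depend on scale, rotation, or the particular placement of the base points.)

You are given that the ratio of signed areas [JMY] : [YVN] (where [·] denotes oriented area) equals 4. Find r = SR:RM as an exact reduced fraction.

r = -3/4

Set J = (0, 0), S = (1, 0), N = (0, 1), M = (2, -3); any affine frame gives the same invariant.
1. With SR:RM = r, write λ = r/(r+1) so R = S + λ·(M−S); R is affine-linear in λ
2. V is the centroid of triangle NJR ⇒ V is an affine combination of earlier points and hence also affine-linear in λ
3. Y lies on line MN with MY:YN = 4:1 ⇒ Y = (2/5, 1/5)
Every point depending on R is an affine combination of R and λ-independent points, so each such coordinate is linear in λ; the λ² term in each signed area is a multiple of (M−S)×(M−S) = 0, so 2·[JMY] and 2·[YVN] are each linear in λ. Evaluating at λ=0 and λ=1:
  2·[JMY] = 8/5,   2·[YVN] = -2/15·λ
So [JMY]:[YVN] = (8/5) / (-2/15·λ). Setting this equal to 4:
  8/5 = 4·(-2/15·λ)  ⇒  λ = -3
Then r = λ/(1−λ) = (-3)/(4) = -3/4. Check: with r = -3/4, R = (-2, 9) and [JMY]:[YVN] = 4 as required.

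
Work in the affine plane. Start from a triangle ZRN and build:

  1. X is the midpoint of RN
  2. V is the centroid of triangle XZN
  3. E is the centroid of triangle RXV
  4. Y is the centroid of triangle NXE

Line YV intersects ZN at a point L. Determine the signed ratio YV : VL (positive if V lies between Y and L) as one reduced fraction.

YV:VL = 10/9

Assign Z = (0, 0), R = (1, 0), N = (0, 1) — the answer is frame-independent, so this choice is without loss of generality.
1. X is the midpoint of RN ⇒ X = (1/2, 1/2)
2. V is the centroid of triangle XZN ⇒ V = (1/6, 1/2)
3. E is the centroid of triangle RXV ⇒ E = (5/9, 1/3)
4. Y is the centroid of triangle NXE ⇒ Y = (19/54, 11/18)
line YV meets ZN at L = (0, 2/5)
V = Y + t·(L−Y) with t = 10/19, so YV:VL = 10/19:9/19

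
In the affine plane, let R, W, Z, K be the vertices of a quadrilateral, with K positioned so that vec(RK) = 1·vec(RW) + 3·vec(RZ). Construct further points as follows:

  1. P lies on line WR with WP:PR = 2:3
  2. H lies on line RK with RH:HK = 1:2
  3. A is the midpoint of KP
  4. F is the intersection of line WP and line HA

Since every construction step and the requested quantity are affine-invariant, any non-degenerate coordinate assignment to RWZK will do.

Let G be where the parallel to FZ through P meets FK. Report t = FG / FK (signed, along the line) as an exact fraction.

t = -6

Choose coordinates R = (0, 0), W = (1, 0), Z = (0, 1), K = (1, 3).
1. P lies on line WR with WP:PR = 2:3 ⇒ P = (3/5, 0)
2. H lies on line RK with RH:HK = 1:2 ⇒ H = (1/3, 1)
3. A is the midpoint of KP ⇒ A = (4/5, 3/2)
4. F is the intersection of line WP and line HA ⇒ F = (-3/5, 0)
through P parallel to FZ: direction (3/5, 1); meets FK at G = (-51/5, -18)
G = F + t·(K−F) with t = -6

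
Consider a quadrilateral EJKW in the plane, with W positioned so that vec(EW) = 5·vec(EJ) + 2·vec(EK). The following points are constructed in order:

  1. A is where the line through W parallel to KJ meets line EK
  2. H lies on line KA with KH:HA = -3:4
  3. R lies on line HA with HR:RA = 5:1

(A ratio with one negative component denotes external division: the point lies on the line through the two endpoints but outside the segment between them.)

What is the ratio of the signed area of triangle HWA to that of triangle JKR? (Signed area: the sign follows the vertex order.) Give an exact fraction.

Assign E = (0, 0), J = (1, 0), K = (0, 1), W = (5, 2) — the answer is frame-independent, so this choice is without loss of generality.
1. A is where the line through W parallel to KJ meets line EK ⇒ A = (0, 7)
2. H lies on line KA with KH:HA = -3:4 ⇒ H = (0, -17)
3. R lies on line HA with HR:RA = 5:1 ⇒ R = (0, 3)
2·[HWA] = 120, 2·[JKR] = -2
[HWA]:[JKR] = 120:-2 = -60

[HWA]:[JKR] = -60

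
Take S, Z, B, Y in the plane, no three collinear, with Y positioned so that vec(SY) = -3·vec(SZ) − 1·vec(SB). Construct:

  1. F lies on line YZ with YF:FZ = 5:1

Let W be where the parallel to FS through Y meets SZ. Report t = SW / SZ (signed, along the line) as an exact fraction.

Work in coordinates with S = (0, 0), Z = (1, 0), B = (0, 1), Y = (-3, -1).
1. F lies on line YZ with YF:FZ = 5:1 ⇒ F = (1/3, -1/6)
through Y parallel to FS: direction (-1/3, 1/6); meets SZ at W = (-5, 0)
W = S + t·(Z−S) with t = -5

t = -5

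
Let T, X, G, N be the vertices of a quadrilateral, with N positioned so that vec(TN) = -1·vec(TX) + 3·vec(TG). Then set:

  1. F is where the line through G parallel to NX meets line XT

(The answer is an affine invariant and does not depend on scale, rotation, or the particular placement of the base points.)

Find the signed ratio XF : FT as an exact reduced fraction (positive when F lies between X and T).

Choose coordinates T = (0, 0), X = (1, 0), G = (0, 1), N = (-1, 3).
1. F is where the line through G parallel to NX meets line XT ⇒ F = (2/3, 0)
F = X + t·(T−X) with t = 1/3, so XF:FT = t:(1−t) = 1/3:2/3

XF:FT = 1/2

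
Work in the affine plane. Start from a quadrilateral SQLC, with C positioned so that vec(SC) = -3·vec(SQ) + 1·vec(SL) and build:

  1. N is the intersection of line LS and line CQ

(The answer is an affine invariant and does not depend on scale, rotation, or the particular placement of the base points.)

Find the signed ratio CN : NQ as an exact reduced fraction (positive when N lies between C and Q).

CN:NQ = 3

Set S = (0, 0), Q = (1, 0), L = (0, 1), C = (-3, 1); any affine frame gives the same invariant.
1. N is the intersection of line LS and line CQ ⇒ N = (0, 1/4)
N = C + t·(Q−C) with t = 3/4, so CN:NQ = t:(1−t) = 3/4:1/4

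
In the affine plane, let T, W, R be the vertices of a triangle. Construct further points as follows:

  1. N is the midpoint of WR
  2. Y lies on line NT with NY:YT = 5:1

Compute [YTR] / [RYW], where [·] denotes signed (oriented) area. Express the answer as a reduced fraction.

[YTR]:[RYW] = -1/10

Choose coordinates T = (0, 0), W = (1, 0), R = (0, 1).
1. N is the midpoint of WR ⇒ N = (1/2, 1/2)
2. Y lies on line NT with NY:YT = 5:1 ⇒ Y = (1/12, 1/12)
2·[YTR] = -1/12, 2·[RYW] = 5/6
[YTR]:[RYW] = -1/12:5/6 = -1/10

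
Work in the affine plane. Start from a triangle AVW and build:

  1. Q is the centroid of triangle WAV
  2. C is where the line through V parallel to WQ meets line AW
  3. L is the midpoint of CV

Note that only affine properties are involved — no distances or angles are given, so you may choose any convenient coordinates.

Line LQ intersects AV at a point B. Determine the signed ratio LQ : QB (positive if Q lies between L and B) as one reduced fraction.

LQ:QB = 2

Set A = (0, 0), V = (1, 0), W = (0, 1); any affine frame gives the same invariant.
1. Q is the centroid of triangle WAV ⇒ Q = (1/3, 1/3)
2. C is where the line through V parallel to WQ meets line AW ⇒ C = (0, 2)
3. L is the midpoint of CV ⇒ L = (1/2, 1)
line LQ meets AV at B = (1/4, 0)
Q = L + t·(B−L) with t = 2/3, so LQ:QB = 2/3:1/3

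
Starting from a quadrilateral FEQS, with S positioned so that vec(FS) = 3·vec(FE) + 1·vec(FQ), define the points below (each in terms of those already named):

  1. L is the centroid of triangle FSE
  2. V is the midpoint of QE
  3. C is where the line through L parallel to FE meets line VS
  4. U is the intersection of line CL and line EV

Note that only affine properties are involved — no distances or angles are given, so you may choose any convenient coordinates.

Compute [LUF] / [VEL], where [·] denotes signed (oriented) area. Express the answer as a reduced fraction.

Choose coordinates F = (0, 0), E = (1, 0), Q = (0, 1), S = (3, 1).
1. L is the centroid of triangle FSE ⇒ L = (4/3, 1/3)
2. V is the midpoint of QE ⇒ V = (1/2, 1/2)
3. C is where the line through L parallel to FE meets line VS ⇒ C = (-1/3, 1/3)
4. U is the intersection of line CL and line EV ⇒ U = (2/3, 1/3)
2·[LUF] = 2/9, 2·[VEL] = 1/3
[LUF]:[VEL] = 2/9:1/3 = 2/3

[LUF]:[VEL] = 2/3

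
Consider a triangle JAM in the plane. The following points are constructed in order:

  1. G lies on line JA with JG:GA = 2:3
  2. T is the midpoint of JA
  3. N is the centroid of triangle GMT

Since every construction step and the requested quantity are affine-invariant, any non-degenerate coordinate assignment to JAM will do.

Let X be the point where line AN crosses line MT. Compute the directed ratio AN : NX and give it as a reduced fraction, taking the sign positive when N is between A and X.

Set J = (0, 0), A = (1, 0), M = (0, 1); any affine frame gives the same invariant.
1. G lies on line JA with JG:GA = 2:3 ⇒ G = (2/5, 0)
2. T is the midpoint of JA ⇒ T = (1/2, 0)
3. N is the centroid of triangle GMT ⇒ N = (3/10, 1/3)
line AN meets MT at X = (11/32, 5/16)
N = A + t·(X−A) with t = 16/15, so AN:NX = 16/15:-1/15

AN:NX = -16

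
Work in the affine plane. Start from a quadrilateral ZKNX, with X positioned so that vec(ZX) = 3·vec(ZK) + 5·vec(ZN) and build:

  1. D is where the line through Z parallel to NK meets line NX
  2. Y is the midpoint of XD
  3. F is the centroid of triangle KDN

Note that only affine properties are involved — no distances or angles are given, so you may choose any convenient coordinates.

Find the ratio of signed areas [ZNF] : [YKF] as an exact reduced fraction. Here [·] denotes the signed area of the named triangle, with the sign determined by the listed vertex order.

[ZNF]:[YKF] = 4/49

Assign Z = (0, 0), K = (1, 0), N = (0, 1), X = (3, 5) — the answer is frame-independent, so this choice is without loss of generality.
1. D is where the line through Z parallel to NK meets line NX ⇒ D = (-3/7, 3/7)
2. Y is the midpoint of XD ⇒ Y = (9/7, 19/7)
3. F is the centroid of triangle KDN ⇒ F = (4/21, 10/21)
2·[ZNF] = -4/21, 2·[YKF] = -7/3
[ZNF]:[YKF] = -4/21:-7/3 = 4/49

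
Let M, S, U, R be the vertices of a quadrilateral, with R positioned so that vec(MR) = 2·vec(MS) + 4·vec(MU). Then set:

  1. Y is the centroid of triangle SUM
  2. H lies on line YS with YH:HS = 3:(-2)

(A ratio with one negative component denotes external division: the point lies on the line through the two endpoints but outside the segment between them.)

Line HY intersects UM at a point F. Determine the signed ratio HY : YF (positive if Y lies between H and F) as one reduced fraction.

HY:YF = 6

Choose coordinates M = (0, 0), S = (1, 0), U = (0, 1), R = (2, 4).
1. Y is the centroid of triangle SUM ⇒ Y = (1/3, 1/3)
2. H lies on line YS with YH:HS = 3:(-2) ⇒ H = (7/3, -2/3)
line HY meets UM at F = (0, 1/2)
Y = H + t·(F−H) with t = 6/7, so HY:YF = 6/7:1/7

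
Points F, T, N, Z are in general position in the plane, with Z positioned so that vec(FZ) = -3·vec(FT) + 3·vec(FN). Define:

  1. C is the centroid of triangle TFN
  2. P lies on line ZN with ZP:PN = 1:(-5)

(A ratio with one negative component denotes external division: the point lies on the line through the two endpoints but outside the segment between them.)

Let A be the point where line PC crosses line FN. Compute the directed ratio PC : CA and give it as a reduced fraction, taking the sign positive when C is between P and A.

Work in coordinates with F = (0, 0), T = (1, 0), N = (0, 1), Z = (-3, 3).
1. C is the centroid of triangle TFN ⇒ C = (1/3, 1/3)
2. P lies on line ZN with ZP:PN = 1:(-5) ⇒ P = (-15/4, 7/2)
line PC meets FN at A = (0, 29/49)
C = P + t·(A−P) with t = 49/45, so PC:CA = 49/45:-4/45

PC:CA = -49/4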